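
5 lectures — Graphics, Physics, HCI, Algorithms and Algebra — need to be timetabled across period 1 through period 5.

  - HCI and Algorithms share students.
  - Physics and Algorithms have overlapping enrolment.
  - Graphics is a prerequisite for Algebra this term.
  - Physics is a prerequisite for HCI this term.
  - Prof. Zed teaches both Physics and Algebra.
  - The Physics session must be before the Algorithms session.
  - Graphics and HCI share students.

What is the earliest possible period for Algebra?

Precedence pushes Algebra to at least period 2.
Algebra at period 2 is achievable: HCI -> period 2; Graphics -> period 1; Algorithms -> period 3; Algebra -> period 2; Physics -> period 1.

period 2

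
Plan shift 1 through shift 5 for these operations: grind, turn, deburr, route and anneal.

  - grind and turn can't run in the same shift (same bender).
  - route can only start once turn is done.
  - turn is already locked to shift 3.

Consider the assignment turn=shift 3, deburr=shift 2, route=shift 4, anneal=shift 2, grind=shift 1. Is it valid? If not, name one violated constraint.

Yes

grind and turn can't run in the same shift (same bender) — holds.
route can only start once turn is done — holds.
turn is already locked to shift 3 — holds.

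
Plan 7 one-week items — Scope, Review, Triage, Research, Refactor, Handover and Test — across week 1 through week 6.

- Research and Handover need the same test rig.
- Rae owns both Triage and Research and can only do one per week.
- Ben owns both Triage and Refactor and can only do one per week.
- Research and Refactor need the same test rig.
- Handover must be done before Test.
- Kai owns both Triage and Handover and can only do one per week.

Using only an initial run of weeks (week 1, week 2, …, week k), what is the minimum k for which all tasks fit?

3

The precedence chain requires at least 2 distinct weeks.
Could 2 weeks be enough, i.e. nothing placed later than week 2? No: Test must come after Handover (at week 1 or later) → {week 2}; Handover must come before Test (at week 2 or earlier) → {week 1}; Research can't share with Handover (week 1) → {week 2}; Triage can't share with Handover (week 1) → {week 2}; Research can't share with Triage (week 2) → nothing is left.
So 2 weeks is not enough.
3 works (last occupied week: week 3): for example Review -> week 1, Test -> week 2, Refactor -> week 1, Research -> week 3, Triage -> week 2, Scope -> week 1, Handover -> week 1.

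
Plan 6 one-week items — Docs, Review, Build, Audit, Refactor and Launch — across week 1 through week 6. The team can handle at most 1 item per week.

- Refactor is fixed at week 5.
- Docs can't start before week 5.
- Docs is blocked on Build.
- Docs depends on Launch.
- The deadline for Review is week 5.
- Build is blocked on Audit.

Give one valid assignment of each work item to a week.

Build=week 3; Audit=week 2; Refactor=week 5; Review=week 1; Launch=week 4; Docs=week 6

Checking: Launch(week 4) before Docs(week 6); Build(week 3) before Docs(week 6); Audit(week 2) before Build(week 3); Refactor=week 5 in [week 5,week 5]; Docs=week 6 in [week 5,week 6]; Review=week 1 in [week 1,week 5]; max 1 per week (cap 1).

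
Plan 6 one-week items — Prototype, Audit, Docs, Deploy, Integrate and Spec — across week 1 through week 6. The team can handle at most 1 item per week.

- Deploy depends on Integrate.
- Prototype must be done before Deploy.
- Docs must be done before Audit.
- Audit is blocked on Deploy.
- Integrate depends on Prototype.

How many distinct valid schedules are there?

24

Splitting on Prototype: it can be week 1 (15), week 2 (7), week 3 (2). Listing each branch's schedules as (Audit, Docs, Deploy, Integrate, Spec) by week number:
Prototype=week 1: (5,2,4,3,6) (5,3,4,2,6) (5,4,3,2,6) (6,2,4,3,5) (6,2,5,3,4) (6,2,5,4,3) (6,3,4,2,5) (6,3,5,2,4) (6,3,5,4,2) (6,4,3,2,5) (6,4,5,2,3) (6,4,5,3,2) (6,5,3,2,4) (6,5,4,2,3) (6,5,4,3,2) — 15.
Prototype=week 2: (5,1,4,3,6) (6,1,4,3,5) (6,1,5,3,4) (6,1,5,4,3) (6,3,5,4,1) (6,4,5,3,1) (6,5,4,3,1) — 7.
Prototype=week 3: (6,1,5,4,2) (6,2,5,4,1) — 2.
Summing: 15 + 7 + 2 = 24.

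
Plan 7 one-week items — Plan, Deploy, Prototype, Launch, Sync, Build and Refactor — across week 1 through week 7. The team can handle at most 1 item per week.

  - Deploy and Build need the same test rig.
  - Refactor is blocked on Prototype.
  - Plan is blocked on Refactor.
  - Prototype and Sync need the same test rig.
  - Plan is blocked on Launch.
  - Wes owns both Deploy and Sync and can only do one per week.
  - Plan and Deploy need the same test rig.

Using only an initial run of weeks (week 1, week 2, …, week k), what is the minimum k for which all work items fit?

The precedence chain requires at least 3 distinct weeks.
With at most 1 per week and 7 work items, at least 7 weeks are needed.
7 works (last occupied week: week 7): for example Prototype in week 1; Launch in week 3; Sync in week 6; Build in week 7; Deploy in week 5; Refactor in week 2; Plan in week 4.

7 weeks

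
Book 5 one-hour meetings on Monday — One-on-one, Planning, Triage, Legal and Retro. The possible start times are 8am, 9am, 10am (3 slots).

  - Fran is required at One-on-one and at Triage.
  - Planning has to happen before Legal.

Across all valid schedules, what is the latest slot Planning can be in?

9am

Downstream work caps Planning at 9am.
Planning at 9am is achievable: Planning -> 9am, Triage -> 9am, One-on-one -> 8am, Retro -> 8am, Legal -> 10am.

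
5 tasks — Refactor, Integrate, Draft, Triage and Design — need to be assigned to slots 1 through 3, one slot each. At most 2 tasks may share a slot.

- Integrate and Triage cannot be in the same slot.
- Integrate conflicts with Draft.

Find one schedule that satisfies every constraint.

Refactor in 1, Draft in 2, Design in 3, Triage in 2, Integrate in 1

Checking: Integrate(1) != Draft(2); Integrate(1) != Triage(2); max 2 per slot (cap 2).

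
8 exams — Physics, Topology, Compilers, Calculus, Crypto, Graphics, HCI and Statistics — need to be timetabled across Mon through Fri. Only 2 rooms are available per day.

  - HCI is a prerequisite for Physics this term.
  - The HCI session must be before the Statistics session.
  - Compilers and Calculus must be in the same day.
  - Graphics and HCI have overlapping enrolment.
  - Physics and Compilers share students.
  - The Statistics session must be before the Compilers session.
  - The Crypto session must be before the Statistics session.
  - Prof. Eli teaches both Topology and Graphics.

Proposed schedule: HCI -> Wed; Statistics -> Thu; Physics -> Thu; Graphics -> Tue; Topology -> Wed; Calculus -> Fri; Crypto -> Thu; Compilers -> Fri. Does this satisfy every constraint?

No — it violates: Only 2 rooms are available per day

Graphics and HCI have overlapping enrolment — holds.
Only 2 rooms are available per day — violated.
The HCI session must be before the Statistics session — holds.
HCI is a prerequisite for Physics this term — holds.
The Statistics session must be before the Compilers session — holds.
Physics and Compilers share students — holds.
The Crypto session must be before the Statistics session — violated.
Prof. Eli teaches both Topology and Graphics — holds.
Compilers and Calculus must be in the same day — holds.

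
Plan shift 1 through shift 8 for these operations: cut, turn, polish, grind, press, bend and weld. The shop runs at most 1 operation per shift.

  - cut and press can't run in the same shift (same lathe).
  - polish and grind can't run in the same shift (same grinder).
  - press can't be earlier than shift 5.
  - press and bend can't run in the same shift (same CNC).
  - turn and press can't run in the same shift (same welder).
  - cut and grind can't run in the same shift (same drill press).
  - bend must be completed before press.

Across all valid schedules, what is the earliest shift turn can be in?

turn at shift 1 is achievable: weld -> shift 7, cut -> shift 3, bend -> shift 2, press -> shift 5, polish -> shift 4, grind -> shift 6, turn -> shift 1.

shift 1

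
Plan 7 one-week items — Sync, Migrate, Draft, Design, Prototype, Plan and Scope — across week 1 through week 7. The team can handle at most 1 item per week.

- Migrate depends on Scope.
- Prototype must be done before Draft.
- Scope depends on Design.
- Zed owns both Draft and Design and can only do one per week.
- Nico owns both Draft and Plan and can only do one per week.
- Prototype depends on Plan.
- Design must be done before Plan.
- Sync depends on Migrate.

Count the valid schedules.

20

Splitting on Sync: it can be week 4 (1), week 5 (3), week 6 (6), week 7 (10). Listing each branch's schedules as (Migrate, Draft, Design, Prototype, Plan, Scope) by week number:
Sync=week 4: (3,7,1,6,5,2) — 1.
Sync=week 5: (3,7,1,6,4,2) (4,7,1,6,2,3) (4,7,1,6,3,2) — 3.
Sync=week 6: (3,7,1,5,4,2) (4,7,1,5,2,3) (4,7,1,5,3,2) (5,7,1,3,2,4) (5,7,1,4,2,3) (5,7,1,4,3,2) — 6.
Sync=week 7: (3,6,1,5,4,2) (4,6,1,5,2,3) (4,6,1,5,3,2) (5,6,1,3,2,4) (5,6,1,4,2,3) (5,6,1,4,3,2) (6,4,1,3,2,5) (6,5,1,3,2,4) (6,5,1,4,2,3) (6,5,1,4,3,2) — 10.
Summing: 1 + 3 + 6 + 10 = 20.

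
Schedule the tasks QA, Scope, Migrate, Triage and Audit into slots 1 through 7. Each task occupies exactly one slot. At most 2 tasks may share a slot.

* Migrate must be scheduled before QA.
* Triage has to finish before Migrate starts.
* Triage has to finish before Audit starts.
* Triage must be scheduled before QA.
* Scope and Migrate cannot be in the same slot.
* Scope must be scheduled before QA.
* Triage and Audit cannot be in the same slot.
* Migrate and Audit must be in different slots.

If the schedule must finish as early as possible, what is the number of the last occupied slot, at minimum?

3

The precedence chain requires at least 3 distinct slots.
With at most 2 per slot and 5 tasks, at least 3 slots are needed.
3 works (last occupied slot: 3): for example Audit in 3; Migrate in 2; QA in 3; Scope in 1; Triage in 1.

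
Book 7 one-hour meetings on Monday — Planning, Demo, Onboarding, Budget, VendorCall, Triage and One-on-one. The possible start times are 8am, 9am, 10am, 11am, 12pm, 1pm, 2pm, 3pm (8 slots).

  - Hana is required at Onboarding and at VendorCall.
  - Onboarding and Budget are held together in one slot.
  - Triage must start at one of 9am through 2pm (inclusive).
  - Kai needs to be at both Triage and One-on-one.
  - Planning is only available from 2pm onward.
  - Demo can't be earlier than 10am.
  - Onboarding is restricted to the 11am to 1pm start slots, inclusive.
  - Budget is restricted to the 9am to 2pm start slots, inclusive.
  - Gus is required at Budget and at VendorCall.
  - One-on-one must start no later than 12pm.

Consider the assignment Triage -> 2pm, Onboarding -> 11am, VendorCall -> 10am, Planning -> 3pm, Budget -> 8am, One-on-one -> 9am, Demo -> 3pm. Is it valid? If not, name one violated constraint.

Hana is required at Onboarding and at VendorCall — holds.
One-on-one must start no later than 12pm — holds.
Triage must start at one of 9am through 2pm (inclusive) — holds.
Kai needs to be at both Triage and One-on-one — holds.
Demo can't be earlier than 10am — holds.
Gus is required at Budget and at VendorCall — holds.
Onboarding and Budget are held together in one slot — violated.
Onboarding is restricted to the 11am to 1pm start slots, inclusive — holds.
Budget is restricted to the 9am to 2pm start slots, inclusive — violated.
Planning is only available from 2pm onward — holds.

No. Budget is restricted to the 9am to 2pm start slots, inclusive is not satisfied.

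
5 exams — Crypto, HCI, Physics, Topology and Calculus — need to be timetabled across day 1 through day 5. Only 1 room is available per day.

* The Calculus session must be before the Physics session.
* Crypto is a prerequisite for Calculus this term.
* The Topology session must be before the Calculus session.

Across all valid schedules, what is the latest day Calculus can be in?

Precedence pushes Calculus to at least day 2; downstream work caps Calculus at day 4.
Calculus at day 4 is achievable: Physics -> day 5; Topology -> day 2; Calculus -> day 4; HCI -> day 3; Crypto -> day 1.

day 4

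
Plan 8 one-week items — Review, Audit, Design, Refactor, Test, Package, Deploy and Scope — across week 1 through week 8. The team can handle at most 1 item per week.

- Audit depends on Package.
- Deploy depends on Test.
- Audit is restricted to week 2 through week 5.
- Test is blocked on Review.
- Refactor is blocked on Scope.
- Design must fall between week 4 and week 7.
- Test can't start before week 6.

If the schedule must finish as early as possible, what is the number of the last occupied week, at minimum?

The precedence chain requires at least 3 distinct weeks.
With at most 1 per week and 8 work items, at least 8 weeks are needed.
Propagating the time windows through the other constraints, Deploy can't land before week 7, so the schedule must run through at least week 7.
8 works (last occupied week: week 8): for example Test=week 6, Package=week 1, Deploy=week 8, Review=week 3, Audit=week 2, Refactor=week 7, Design=week 4, Scope=week 5.

8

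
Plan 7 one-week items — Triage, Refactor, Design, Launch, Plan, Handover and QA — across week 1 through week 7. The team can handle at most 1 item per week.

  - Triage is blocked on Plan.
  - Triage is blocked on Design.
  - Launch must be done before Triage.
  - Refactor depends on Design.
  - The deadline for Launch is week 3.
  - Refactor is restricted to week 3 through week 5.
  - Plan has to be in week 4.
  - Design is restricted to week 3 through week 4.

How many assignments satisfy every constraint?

8

Splitting on Triage: it can be week 6 (4), week 7 (4). Listing each branch's schedules as (Refactor, Design, Launch, Plan, Handover, QA) by week number:
Triage=week 6: (5,3,1,4,2,7) (5,3,1,4,7,2) (5,3,2,4,1,7) (5,3,2,4,7,1) — 4.
Triage=week 7: (5,3,1,4,2,6) (5,3,1,4,6,2) (5,3,2,4,1,6) (5,3,2,4,6,1) — 4.
Summing: 4 + 4 = 8.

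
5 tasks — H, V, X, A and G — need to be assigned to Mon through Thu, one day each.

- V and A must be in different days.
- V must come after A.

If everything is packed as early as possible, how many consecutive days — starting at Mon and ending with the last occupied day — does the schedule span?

2 days

The precedence chain requires at least 2 distinct days.
2 works (last occupied day: Tue): for example A=Mon; G=Mon; X=Mon; V=Tue; H=Mon.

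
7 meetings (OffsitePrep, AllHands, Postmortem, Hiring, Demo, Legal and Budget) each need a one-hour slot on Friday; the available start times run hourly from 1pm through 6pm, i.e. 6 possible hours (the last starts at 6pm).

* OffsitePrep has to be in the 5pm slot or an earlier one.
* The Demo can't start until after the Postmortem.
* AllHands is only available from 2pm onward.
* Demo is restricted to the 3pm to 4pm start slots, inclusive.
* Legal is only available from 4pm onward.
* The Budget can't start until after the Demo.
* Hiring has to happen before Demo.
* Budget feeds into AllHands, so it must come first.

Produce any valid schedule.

AllHands -> 5pm, Hiring -> 1pm, Budget -> 4pm, Legal -> 4pm, Demo -> 3pm, OffsitePrep -> 1pm, Postmortem -> 1pm

Checking: Hiring(1pm) before Demo(3pm); Postmortem(1pm) before Demo(3pm); Demo(3pm) before Budget(4pm); Budget(4pm) before AllHands(5pm); AllHands=5pm in [2pm,6pm]; Demo=3pm in [3pm,4pm]; OffsitePrep=1pm in [1pm,5pm]; Legal=4pm in [4pm,6pm].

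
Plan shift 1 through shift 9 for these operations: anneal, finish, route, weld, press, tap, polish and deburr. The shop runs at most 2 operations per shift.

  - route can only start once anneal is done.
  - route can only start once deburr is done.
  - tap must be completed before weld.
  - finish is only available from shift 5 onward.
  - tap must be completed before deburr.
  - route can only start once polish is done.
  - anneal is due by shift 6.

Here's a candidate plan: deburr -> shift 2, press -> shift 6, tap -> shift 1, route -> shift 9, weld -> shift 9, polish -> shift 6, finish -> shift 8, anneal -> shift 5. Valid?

route can only start once anneal is done — holds.
tap must be completed before deburr — holds.
route can only start once deburr is done — holds.
route can only start once polish is done — holds.
tap must be completed before weld — holds.
The shop runs at most 2 operations per shift — holds.
finish is only available from shift 5 onward — holds.
anneal is due by shift 6 — holds.

Yes, all constraints hold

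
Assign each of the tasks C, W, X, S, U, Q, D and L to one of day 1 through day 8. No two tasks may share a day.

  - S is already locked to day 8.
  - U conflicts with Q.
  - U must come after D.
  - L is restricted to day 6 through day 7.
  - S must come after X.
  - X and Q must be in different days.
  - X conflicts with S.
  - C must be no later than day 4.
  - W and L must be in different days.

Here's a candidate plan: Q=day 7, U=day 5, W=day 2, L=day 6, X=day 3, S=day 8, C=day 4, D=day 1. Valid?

Yes, all constraints hold

X and Q must be in different days — holds.
X conflicts with S — holds.
L is restricted to day 6 through day 7 — holds.
C must be no later than day 4 — holds.
S must come after X — holds.
U must come after D — holds.
W and L must be in different days — holds.
No two tasks may share a day — holds.
U conflicts with Q — holds.
S is already locked to day 8 — holds.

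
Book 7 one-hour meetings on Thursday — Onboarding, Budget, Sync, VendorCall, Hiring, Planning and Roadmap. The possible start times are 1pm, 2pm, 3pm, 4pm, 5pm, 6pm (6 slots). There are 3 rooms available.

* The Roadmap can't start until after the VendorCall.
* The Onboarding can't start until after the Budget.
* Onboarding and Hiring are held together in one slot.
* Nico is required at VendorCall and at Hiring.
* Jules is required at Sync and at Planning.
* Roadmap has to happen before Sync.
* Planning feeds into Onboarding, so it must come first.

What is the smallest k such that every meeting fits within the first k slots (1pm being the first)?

3 slots

The precedence chain requires at least 3 distinct slots.
With at most 3 per slot and 7 meetings, at least 3 slots are needed.
3 works (last occupied slot: 3pm): for example VendorCall in 1pm, Budget in 1pm, Onboarding in 2pm, Sync in 3pm, Planning in 1pm, Hiring in 2pm, Roadmap in 2pm.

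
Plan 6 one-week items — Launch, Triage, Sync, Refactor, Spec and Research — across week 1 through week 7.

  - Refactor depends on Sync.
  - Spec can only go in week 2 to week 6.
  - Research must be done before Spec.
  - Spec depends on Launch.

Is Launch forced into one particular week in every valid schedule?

Launch can be week 1 (e.g. Spec in week 2, Launch in week 1, Research in week 1, Sync in week 1, Refactor in week 2, Triage in week 1) or week 2 (e.g. Launch=week 2; Spec=week 3; Refactor=week 2; Sync=week 1; Triage=week 1; Research=week 1).

No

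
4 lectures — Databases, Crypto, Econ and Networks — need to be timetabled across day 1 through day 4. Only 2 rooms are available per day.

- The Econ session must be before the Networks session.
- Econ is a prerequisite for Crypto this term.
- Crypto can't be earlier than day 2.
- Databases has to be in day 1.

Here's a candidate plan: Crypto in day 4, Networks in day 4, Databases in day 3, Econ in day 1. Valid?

No — it violates: Databases has to be in day 1

Crypto can't be earlier than day 2 — holds.
The Econ session must be before the Networks session — holds.
Only 2 rooms are available per day — holds.
Databases has to be in day 1 — violated.
Econ is a prerequisite for Crypto this term — holds.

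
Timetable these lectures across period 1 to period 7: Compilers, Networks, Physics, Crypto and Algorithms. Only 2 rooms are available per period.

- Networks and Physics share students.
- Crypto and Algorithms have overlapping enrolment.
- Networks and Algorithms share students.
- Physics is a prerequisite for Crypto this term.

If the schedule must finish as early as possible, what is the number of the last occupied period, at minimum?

The precedence chain requires at least 2 distinct periods.
With at most 2 per period and 5 lectures, at least 3 periods are needed.
3 works (last occupied period: period 3): for example Algorithms in period 3, Compilers in period 1, Networks in period 2, Crypto in period 2, Physics in period 1.

3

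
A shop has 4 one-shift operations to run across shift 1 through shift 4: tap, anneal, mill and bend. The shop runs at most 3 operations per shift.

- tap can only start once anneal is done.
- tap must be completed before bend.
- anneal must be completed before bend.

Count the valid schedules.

Splitting on tap: it can be shift 2 (8), shift 3 (8). Listing each branch's schedules as (anneal, mill, bend) by shift number:
tap=shift 2: (1,1,3) (1,1,4) (1,2,3) (1,2,4) (1,3,3) (1,3,4) (1,4,3) (1,4,4) — 8.
tap=shift 3: (1,1,4) (1,2,4) (1,3,4) (1,4,4) (2,1,4) (2,2,4) (2,3,4) (2,4,4) — 8.
Summing: 8 + 8 = 16.

16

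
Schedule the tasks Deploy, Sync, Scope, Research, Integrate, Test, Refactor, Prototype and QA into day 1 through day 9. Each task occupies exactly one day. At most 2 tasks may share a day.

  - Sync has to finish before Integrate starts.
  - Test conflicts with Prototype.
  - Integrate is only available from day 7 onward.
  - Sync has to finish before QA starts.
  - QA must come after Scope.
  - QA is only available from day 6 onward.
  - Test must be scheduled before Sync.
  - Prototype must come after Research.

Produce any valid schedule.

Deploy -> day 3, Integrate -> day 7, Refactor -> day 4, QA -> day 6, Scope -> day 1, Research -> day 2, Test -> day 1, Prototype -> day 3, Sync -> day 2

Checking: Test(day 1) before Sync(day 2); Research(day 2) before Prototype(day 3); Sync(day 2) before QA(day 6); Sync(day 2) before Integrate(day 7); Scope(day 1) before QA(day 6); Test(day 1) != Prototype(day 3); QA=day 6 in [day 6,day 9]; Integrate=day 7 in [day 7,day 9]; max 2 per day (cap 2).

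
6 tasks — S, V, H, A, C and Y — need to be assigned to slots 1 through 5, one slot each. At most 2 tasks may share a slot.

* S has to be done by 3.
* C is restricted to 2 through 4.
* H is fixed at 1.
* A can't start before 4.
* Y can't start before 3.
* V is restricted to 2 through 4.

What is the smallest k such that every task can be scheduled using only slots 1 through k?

4

With at most 2 per slot and 6 tasks, at least 3 slots are needed.
A can't be placed before 4, so the schedule must run through at least slot 4.
4 works (last occupied slot: 4): for example Y in 3; C in 2; H in 1; S in 1; A in 4; V in 2.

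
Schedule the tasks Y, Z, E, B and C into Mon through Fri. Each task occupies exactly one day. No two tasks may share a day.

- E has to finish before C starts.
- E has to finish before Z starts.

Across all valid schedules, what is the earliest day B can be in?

Mon

B at Mon is achievable: C -> Thu; Y -> Fri; Z -> Wed; E -> Tue; B -> Mon.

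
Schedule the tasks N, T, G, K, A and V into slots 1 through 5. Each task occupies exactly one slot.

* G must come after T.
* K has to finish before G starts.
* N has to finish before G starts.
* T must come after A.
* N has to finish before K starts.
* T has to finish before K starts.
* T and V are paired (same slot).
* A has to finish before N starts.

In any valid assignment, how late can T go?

3

Precedence pushes T to at least 2; downstream work caps T at 3.
T at 3 is achievable: N=2, V=3, G=5, K=4, A=1, T=3.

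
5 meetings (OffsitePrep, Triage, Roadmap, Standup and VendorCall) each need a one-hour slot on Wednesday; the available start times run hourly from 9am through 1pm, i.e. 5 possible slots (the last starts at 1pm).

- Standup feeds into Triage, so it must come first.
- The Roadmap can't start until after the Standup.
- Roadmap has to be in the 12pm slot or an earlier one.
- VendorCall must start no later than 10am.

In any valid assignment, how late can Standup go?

Downstream work caps Standup at 11am.
Standup at 11am is achievable: Triage -> 12pm, VendorCall -> 9am, Roadmap -> 12pm, OffsitePrep -> 9am, Standup -> 11am.

11am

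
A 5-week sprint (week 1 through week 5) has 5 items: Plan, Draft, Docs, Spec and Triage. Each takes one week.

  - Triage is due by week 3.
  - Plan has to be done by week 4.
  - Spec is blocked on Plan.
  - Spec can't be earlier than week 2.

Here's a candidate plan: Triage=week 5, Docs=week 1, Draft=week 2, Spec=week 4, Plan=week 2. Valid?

Invalid. Triage is due by week 3.

Plan has to be done by week 4 — holds.
Spec is blocked on Plan — holds.
Spec can't be earlier than week 2 — holds.
Triage is due by week 3 — violated.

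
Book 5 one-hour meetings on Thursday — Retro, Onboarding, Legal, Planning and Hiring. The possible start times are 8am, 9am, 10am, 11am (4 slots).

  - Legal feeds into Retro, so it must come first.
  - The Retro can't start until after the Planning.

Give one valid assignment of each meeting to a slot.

Retro -> 9am, Planning -> 8am, Hiring -> 8am, Legal -> 8am, Onboarding -> 8am

Checking: Legal(8am) before Retro(9am); Planning(8am) before Retro(9am).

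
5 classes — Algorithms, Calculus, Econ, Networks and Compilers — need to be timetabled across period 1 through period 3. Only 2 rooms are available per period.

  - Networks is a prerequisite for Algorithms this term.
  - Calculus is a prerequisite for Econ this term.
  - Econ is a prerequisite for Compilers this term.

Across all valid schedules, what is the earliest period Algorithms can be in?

period 2

Precedence pushes Algorithms to at least period 2.
Algorithms at period 2 is achievable: Econ -> period 2; Compilers -> period 3; Algorithms -> period 2; Networks -> period 1; Calculus -> period 1.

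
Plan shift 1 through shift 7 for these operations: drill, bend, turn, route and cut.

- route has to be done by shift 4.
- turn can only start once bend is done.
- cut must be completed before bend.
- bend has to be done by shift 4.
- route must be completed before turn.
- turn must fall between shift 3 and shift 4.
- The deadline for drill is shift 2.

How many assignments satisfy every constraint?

Splitting on drill: it can be shift 1 (11), shift 2 (11). Listing each branch's schedules as (bend, turn, route, cut) by shift number:
drill=shift 1: (2,3,1,1) (2,3,2,1) (2,4,1,1) (2,4,2,1) (2,4,3,1) (3,4,1,1) (3,4,1,2) (3,4,2,1) (3,4,2,2) (3,4,3,1) (3,4,3,2) — 11.
drill=shift 2: (2,3,1,1) (2,3,2,1) (2,4,1,1) (2,4,2,1) (2,4,3,1) (3,4,1,1) (3,4,1,2) (3,4,2,1) (3,4,2,2) (3,4,3,1) (3,4,3,2) — 11.
Summing: 11 + 11 = 22.

22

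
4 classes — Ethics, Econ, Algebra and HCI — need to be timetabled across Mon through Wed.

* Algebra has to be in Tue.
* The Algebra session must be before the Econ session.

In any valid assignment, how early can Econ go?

Wed

Precedence pushes Econ to at least Wed.
Econ at Wed is achievable: Ethics -> Mon, Econ -> Wed, Algebra -> Tue, HCI -> Mon.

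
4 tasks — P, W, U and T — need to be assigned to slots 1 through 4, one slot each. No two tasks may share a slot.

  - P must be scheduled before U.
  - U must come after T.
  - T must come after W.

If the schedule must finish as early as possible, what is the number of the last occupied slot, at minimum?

4

The precedence chain requires at least 3 distinct slots.
With at most 1 per slot and 4 tasks, at least 4 slots are needed.
4 works (last occupied slot: 4): for example W=1; U=4; T=2; P=3.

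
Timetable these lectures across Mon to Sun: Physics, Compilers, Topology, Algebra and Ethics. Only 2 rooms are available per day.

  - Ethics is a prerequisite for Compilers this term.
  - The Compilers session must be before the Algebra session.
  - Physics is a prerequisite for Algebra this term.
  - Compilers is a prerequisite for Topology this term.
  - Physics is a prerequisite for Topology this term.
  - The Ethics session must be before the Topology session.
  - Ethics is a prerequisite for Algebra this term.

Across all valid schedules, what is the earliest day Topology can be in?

Wed

Precedence pushes Topology to at least Wed.
Topology at Wed is achievable: Compilers in Tue; Ethics in Mon; Topology in Wed; Algebra in Wed; Physics in Mon.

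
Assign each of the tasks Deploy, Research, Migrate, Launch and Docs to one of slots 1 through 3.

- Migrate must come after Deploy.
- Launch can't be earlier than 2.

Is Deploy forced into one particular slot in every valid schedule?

No

Deploy can be 1 (e.g. Migrate=2, Docs=1, Launch=2, Research=1, Deploy=1) or 2 (e.g. Launch=2, Docs=1, Deploy=2, Research=1, Migrate=3).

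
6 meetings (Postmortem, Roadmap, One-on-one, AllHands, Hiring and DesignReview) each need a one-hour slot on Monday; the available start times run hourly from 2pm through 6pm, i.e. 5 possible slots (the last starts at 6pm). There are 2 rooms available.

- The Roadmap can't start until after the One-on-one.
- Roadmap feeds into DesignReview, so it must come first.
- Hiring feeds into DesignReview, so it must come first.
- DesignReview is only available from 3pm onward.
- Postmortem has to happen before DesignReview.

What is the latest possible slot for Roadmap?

5pm

Precedence pushes Roadmap to at least 3pm; downstream work caps Roadmap at 5pm.
Roadmap at 5pm is achievable: Roadmap=5pm, One-on-one=2pm, DesignReview=6pm, Hiring=3pm, Postmortem=2pm, AllHands=3pm.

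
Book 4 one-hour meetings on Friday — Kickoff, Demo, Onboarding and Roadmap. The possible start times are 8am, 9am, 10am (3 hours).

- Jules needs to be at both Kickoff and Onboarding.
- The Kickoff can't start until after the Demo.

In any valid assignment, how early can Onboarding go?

8am

Onboarding at 8am is achievable: Kickoff=9am, Onboarding=8am, Demo=8am, Roadmap=8am.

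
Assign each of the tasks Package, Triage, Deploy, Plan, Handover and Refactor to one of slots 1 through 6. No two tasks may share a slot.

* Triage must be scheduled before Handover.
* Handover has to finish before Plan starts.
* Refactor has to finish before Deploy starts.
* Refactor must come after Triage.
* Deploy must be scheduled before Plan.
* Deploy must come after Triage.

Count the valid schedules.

Splitting on Triage: it can be 1 (15), 2 (3). Listing each branch's schedules as (Package, Deploy, Plan, Handover, Refactor):
Triage=1: (2,4,6,5,3) (2,5,6,3,4) (2,5,6,4,3) (3,4,6,5,2) (3,5,6,2,4) (3,5,6,4,2) (4,3,6,5,2) (4,5,6,2,3) (4,5,6,3,2) (5,3,6,4,2) (5,4,6,2,3) (5,4,6,3,2) (6,3,5,4,2) (6,4,5,2,3) (6,4,5,3,2) — 15.
Triage=2: (1,4,6,5,3) (1,5,6,3,4) (1,5,6,4,3) — 3.
Summing: 15 + 3 = 18.

18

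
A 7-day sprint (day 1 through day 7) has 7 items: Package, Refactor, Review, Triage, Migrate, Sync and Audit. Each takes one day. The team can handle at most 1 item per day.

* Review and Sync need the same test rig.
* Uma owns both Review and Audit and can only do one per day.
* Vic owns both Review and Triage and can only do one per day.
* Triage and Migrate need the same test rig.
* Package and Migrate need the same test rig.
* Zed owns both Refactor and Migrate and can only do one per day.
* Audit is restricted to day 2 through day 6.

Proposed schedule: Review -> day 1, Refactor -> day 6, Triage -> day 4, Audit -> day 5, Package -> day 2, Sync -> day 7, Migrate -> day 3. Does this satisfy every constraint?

Yes

Vic owns both Review and Triage and can only do one per day — holds.
Review and Sync need the same test rig — holds.
Audit is restricted to day 2 through day 6 — holds.
The team can handle at most 1 item per day — holds.
Zed owns both Refactor and Migrate and can only do one per day — holds.
Package and Migrate need the same test rig — holds.
Triage and Migrate need the same test rig — holds.
Uma owns both Review and Audit and can only do one per day — holds.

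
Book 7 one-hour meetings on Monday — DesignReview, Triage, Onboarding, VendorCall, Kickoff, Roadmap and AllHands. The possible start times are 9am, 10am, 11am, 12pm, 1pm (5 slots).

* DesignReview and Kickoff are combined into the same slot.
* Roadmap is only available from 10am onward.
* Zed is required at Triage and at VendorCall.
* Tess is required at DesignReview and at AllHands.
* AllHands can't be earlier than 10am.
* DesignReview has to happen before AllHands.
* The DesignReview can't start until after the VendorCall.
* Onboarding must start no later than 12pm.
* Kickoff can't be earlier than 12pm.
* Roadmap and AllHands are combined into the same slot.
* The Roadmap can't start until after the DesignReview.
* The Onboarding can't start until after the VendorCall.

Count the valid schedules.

Splitting on Triage: it can be 9am (3), 10am (4), 11am (5), 12pm (6), 1pm (6). Listing each branch's schedules as (DesignReview, Onboarding, VendorCall, Kickoff, Roadmap, AllHands):
Triage=9am: (12pm,11am,10am,12pm,1pm,1pm) (12pm,12pm,10am,12pm,1pm,1pm) (12pm,12pm,11am,12pm,1pm,1pm) — 3.
Triage=10am: (12pm,10am,9am,12pm,1pm,1pm) (12pm,11am,9am,12pm,1pm,1pm) (12pm,12pm,9am,12pm,1pm,1pm) (12pm,12pm,11am,12pm,1pm,1pm) — 4.
Triage=11am: (12pm,10am,9am,12pm,1pm,1pm) (12pm,11am,9am,12pm,1pm,1pm) (12pm,11am,10am,12pm,1pm,1pm) (12pm,12pm,9am,12pm,1pm,1pm) (12pm,12pm,10am,12pm,1pm,1pm) — 5.
Triage=12pm: (12pm,10am,9am,12pm,1pm,1pm) (12pm,11am,9am,12pm,1pm,1pm) (12pm,11am,10am,12pm,1pm,1pm) (12pm,12pm,9am,12pm,1pm,1pm) (12pm,12pm,10am,12pm,1pm,1pm) (12pm,12pm,11am,12pm,1pm,1pm) — 6.
Triage=1pm: (12pm,10am,9am,12pm,1pm,1pm) (12pm,11am,9am,12pm,1pm,1pm) (12pm,11am,10am,12pm,1pm,1pm) (12pm,12pm,9am,12pm,1pm,1pm) (12pm,12pm,10am,12pm,1pm,1pm) (12pm,12pm,11am,12pm,1pm,1pm) — 6.
Summing: 3 + 4 + 5 + 6 + 6 = 24.

24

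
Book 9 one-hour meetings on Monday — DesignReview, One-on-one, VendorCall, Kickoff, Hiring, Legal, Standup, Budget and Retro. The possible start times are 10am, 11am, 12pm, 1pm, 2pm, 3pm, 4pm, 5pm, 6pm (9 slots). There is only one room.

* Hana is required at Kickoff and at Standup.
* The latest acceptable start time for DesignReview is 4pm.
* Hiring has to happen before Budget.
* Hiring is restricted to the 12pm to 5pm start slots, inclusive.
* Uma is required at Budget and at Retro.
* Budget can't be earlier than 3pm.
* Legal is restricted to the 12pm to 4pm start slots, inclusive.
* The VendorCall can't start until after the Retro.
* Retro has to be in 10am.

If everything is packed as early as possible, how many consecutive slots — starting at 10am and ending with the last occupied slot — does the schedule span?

The precedence chain requires at least 2 distinct slots.
With at most 1 per slot and 9 meetings, at least 9 slots are needed.
Budget can't be placed before 3pm — that is slot 6 counting from 10am — so the schedule must run through at least 6 slots.
9 works (last occupied slot: 6pm): for example One-on-one=4pm, Standup=6pm, DesignReview=11am, Kickoff=5pm, Hiring=1pm, Budget=3pm, Retro=10am, Legal=12pm, VendorCall=2pm.

9 slots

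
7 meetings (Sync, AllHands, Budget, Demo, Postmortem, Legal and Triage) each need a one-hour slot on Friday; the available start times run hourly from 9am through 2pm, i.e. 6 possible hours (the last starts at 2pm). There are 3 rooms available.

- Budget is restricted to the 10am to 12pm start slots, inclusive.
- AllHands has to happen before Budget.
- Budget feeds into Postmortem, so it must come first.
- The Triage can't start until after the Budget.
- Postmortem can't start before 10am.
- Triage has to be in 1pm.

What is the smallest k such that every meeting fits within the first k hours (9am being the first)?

5

The precedence chain requires at least 3 distinct hours.
With at most 3 per hour and 7 meetings, at least 3 hours are needed.
Triage can't be placed before 1pm — that is hour 5 counting from 9am — so the schedule must run through at least 5 hours.
5 works (last occupied hour: 1pm): for example AllHands=9am, Postmortem=11am, Legal=10am, Triage=1pm, Demo=9am, Budget=10am, Sync=9am.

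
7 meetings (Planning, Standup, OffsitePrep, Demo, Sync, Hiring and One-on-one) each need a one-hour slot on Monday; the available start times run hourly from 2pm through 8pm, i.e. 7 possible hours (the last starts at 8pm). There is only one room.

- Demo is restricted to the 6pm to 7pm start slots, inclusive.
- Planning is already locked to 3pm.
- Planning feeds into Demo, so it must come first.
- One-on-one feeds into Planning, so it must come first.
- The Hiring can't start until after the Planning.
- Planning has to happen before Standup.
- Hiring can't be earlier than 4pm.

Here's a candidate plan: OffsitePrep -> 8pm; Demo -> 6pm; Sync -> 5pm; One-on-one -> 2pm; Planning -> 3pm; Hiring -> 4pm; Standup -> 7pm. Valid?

Yes, all constraints hold

There is only one room — holds.
Planning feeds into Demo, so it must come first — holds.
One-on-one feeds into Planning, so it must come first — holds.
Planning is already locked to 3pm — holds.
Planning has to happen before Standup — holds.
Hiring can't be earlier than 4pm — holds.
The Hiring can't start until after the Planning — holds.
Demo is restricted to the 6pm to 7pm start slots, inclusive — holds.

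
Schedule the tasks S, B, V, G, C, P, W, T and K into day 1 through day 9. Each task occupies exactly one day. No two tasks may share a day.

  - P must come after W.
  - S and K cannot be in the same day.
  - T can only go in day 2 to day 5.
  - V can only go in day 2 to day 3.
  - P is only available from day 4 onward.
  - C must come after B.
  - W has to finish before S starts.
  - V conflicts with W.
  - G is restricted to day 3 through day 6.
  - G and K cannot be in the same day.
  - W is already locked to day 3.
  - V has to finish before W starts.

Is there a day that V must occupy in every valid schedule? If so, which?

day 2

V's window is day 2–day 3.
W is fixed at day 3, and V can't share a day with W.
So V must be day 2.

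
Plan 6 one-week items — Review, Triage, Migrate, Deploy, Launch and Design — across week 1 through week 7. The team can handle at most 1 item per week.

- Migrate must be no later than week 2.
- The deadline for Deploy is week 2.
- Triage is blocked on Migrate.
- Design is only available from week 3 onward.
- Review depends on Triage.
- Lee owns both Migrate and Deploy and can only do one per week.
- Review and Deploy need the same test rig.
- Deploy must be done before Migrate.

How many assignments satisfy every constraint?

Splitting on Review: it can be week 4 (6), week 5 (12), week 6 (18), week 7 (24). Listing each branch's schedules as (Triage, Migrate, Deploy, Launch, Design) by week number:
Review=week 4: (3,2,1,5,6) (3,2,1,5,7) (3,2,1,6,5) (3,2,1,6,7) (3,2,1,7,5) (3,2,1,7,6) — 6.
Review=week 5: (3,2,1,4,6) (3,2,1,4,7) (3,2,1,6,4) (3,2,1,6,7) (3,2,1,7,4) (3,2,1,7,6) (4,2,1,3,6) (4,2,1,3,7) (4,2,1,6,3) (4,2,1,6,7) (4,2,1,7,3) (4,2,1,7,6) — 12.
Review=week 6: (3,2,1,4,5) (3,2,1,4,7) (3,2,1,5,4) (3,2,1,5,7) (3,2,1,7,4) (3,2,1,7,5) (4,2,1,3,5) (4,2,1,3,7) (4,2,1,5,3) (4,2,1,5,7) (4,2,1,7,3) (4,2,1,7,5) (5,2,1,3,4) (5,2,1,3,7) (5,2,1,4,3) (5,2,1,4,7) (5,2,1,7,3) (5,2,1,7,4) — 18.
Review=week 7: (3,2,1,4,5) (3,2,1,4,6) (3,2,1,5,4) (3,2,1,5,6) (3,2,1,6,4) (3,2,1,6,5) (4,2,1,3,5) (4,2,1,3,6) (4,2,1,5,3) (4,2,1,5,6) (4,2,1,6,3) (4,2,1,6,5) (5,2,1,3,4) (5,2,1,3,6) (5,2,1,4,3) (5,2,1,4,6) (5,2,1,6,3) (5,2,1,6,4) (6,2,1,3,4) (6,2,1,3,5) (6,2,1,4,3) (6,2,1,4,5) (6,2,1,5,3) (6,2,1,5,4) — 24.
Summing: 6 + 12 + 18 + 24 = 60.

60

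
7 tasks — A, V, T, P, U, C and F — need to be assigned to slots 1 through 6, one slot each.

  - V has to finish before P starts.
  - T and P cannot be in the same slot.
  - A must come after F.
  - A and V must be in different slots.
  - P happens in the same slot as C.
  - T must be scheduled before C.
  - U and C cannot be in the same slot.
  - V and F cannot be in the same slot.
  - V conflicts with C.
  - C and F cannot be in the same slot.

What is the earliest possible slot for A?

2

Precedence pushes A to at least 2.
A at 2 is achievable: U -> 1, T -> 1, C -> 4, P -> 4, F -> 1, V -> 3, A -> 2.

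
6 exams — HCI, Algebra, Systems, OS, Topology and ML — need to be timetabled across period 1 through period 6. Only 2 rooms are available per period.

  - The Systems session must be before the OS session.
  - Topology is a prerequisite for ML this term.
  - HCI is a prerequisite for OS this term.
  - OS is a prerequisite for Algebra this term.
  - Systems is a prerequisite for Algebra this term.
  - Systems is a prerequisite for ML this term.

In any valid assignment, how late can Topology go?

Downstream work caps Topology at period 5.
Topology at period 5 is achievable: OS=period 2; ML=period 6; Algebra=period 3; HCI=period 1; Topology=period 5; Systems=period 1.

period 5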